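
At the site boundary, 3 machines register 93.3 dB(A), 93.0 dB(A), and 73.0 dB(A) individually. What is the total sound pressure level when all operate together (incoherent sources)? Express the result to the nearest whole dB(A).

96 dB(A)

For uncorrelated sources the intensities add, so convert each level to linear form, sum, and take 10·log₁₀ of the total.
Σ 10^(L/10) = 10^(93.3/10) + 10^(93.0/10) + 10^(73.0/10) = 4.153e+09.
L_total = 10·log₁₀(4.153e+09) = 96.18 dB(A).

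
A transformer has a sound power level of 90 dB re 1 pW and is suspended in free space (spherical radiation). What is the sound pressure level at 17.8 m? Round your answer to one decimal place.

54.0 dB

L_p = L_w − 10·log₁₀(4π·r²) with r = 17.8 m.
4π·r² = 3982 m², 10·log₁₀ of that is 36.000 dB.
L_p = 90 − 36.000 = 54.00 dB.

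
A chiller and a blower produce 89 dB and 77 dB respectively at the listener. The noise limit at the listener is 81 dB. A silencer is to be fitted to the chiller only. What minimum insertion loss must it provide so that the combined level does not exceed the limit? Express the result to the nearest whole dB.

The untreated sources together contribute 10^(77/10) = 5.012e+07, i.e. 77.00 dB.
The limit corresponds to 10^(81/10) = 1.259e+08; subtracting the fixed part leaves 7.577e+07 for the chiller, i.e. 78.80 dB.
So the chiller must be reduced from 89 to 78.80 dB: IL = 10.20 dB.

10 dB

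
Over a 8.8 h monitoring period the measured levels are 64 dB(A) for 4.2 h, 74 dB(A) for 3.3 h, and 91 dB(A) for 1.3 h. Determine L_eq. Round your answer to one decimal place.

82.9 dB(A)

L_eq = 10·log₁₀[(1/T)·Σ tᵢ·10^(Lᵢ/10)] with T = 8.8 h.
Σ tᵢ·10^(Lᵢ/10) = 4.2·10^(64/10) + 3.3·10^(74/10) + 1.3·10^(91/10) = 1.730e+09.
L_eq = 10·log₁₀(1.730e+09/8.8) = 82.94 dB(A).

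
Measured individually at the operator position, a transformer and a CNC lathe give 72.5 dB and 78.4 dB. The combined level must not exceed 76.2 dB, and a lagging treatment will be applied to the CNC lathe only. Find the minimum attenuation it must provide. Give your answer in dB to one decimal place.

Fixed contribution from the other source: Σ 10^(L/10) = 10^(72.5/10) = 1.778e+07 (72.50 dB).
The limit corresponds to 10^(76.2/10) = 4.169e+07; subtracting the fixed part leaves 2.390e+07 for the CNC lathe, i.e. 73.78 dB.
Required insertion loss = 78.4 − 73.78 = 4.62 dB.

4.6 dB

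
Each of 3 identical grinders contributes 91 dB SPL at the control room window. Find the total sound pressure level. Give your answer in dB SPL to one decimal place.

95.8 dB SPL

N identical incoherent sources raise the level by 10·log₁₀ N.
L_total = 91 + 10·log₁₀(3) = 91 + 4.771 = 95.77 dB SPL.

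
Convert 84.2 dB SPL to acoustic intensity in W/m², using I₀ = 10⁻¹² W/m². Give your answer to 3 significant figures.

L = 10·log₁₀(I/I₀) ⇒ I = I₀·10^(L/10) = 10⁻¹² × 10^8.42.

0.000263 W/m²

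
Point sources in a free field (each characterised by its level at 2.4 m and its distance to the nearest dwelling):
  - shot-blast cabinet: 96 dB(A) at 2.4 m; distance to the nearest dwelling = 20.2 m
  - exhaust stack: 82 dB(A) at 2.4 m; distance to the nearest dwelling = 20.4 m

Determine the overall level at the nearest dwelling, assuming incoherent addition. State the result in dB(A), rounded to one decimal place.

77.7 dB(A)

Apply inverse-square spreading to bring every level to the receiver, then sum 10^(L/10).
shot-blast cabinet: 96 − 20·log₁₀(20.2/2.4) = 96 − 18.50 = 77.50 dB(A).
exhaust stack: 82 − 20·log₁₀(20.4/2.4) = 82 − 18.59 = 63.41 dB(A).
Σ 10^(L/10) = 5.839e+07 → L_total = 10·log₁₀(5.839e+07) = 77.66 dB(A).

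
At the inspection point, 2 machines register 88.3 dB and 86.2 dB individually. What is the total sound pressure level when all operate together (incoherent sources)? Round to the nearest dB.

Incoherent sources combine by intensity addition: L_total = 10·log₁₀(Σ 10^(L_i/10)).
Σ 10^(L/10) = 10^(88.3/10) + 10^(86.2/10) = 1.093e+09.
L_total = 10·log₁₀(1.093e+09) = 90.39 dB.

90 dB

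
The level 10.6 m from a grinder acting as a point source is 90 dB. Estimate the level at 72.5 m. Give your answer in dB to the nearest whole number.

73 dB

For a point source, L₂ = L₁ − 20·log₁₀(r₂/r₁).
L₂ = 90 − 20·log₁₀(72.5/10.6) = 90 − 16.701 = 73.30 dB.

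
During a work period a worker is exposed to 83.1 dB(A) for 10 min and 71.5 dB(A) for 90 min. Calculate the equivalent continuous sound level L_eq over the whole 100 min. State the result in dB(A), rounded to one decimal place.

Weight each interval's intensity by its duration and average over T = 100 min:
Σ tᵢ·10^(Lᵢ/10) = 10·10^(83.1/10) + 90·10^(71.5/10) = 3.313e+09.
L_eq = 10·log₁₀(3.313e+09/100) = 75.20 dB(A).

75.2 dB(A)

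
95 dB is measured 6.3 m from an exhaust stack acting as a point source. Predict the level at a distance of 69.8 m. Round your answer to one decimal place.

74.1 dB

Point-source attenuation: ΔL = 20·log₁₀(r₂/r₁) = 20·log₁₀(69.8/6.3) = 20.890 dB.
L₂ = 95 − 20·log₁₀(69.8/6.3) = 95 − 20.890 = 74.11 dB.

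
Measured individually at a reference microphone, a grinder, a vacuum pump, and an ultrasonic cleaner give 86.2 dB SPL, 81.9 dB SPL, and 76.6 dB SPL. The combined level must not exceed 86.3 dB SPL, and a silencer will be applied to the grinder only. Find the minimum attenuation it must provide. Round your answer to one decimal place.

The untreated sources together contribute 10^(81.9/10) + 10^(76.6/10) = 2.006e+08, i.e. 83.02 dB SPL.
To meet 86.3 dB SPL overall, the treated grinder may contribute at most 10^(86.3/10) − 2.006e+08 = 2.260e+08, i.e. 83.54 dB SPL.
So the grinder must be reduced from 86.2 to 83.54 dB SPL: IL = 2.66 dB.

2.7 dB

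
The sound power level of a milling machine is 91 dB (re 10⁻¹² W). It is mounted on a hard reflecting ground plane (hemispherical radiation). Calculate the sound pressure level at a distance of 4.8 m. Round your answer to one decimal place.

69.4 dB

The power spreads over a hemisphere of area 2π·r², so L_p = L_w − 10·log₁₀(2π·r²).
2π·r² = 144.8 m², 10·log₁₀ of that is 21.607 dB.
L_p = 91 − 21.607 = 69.39 dB.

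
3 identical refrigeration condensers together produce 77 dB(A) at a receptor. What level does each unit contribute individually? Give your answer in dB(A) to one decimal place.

Dividing the total intensity by 3 lowers the level by 10·log₁₀ 3 = 4.771 dB: L₁ = 77 − 4.771.

72.2 dB(A)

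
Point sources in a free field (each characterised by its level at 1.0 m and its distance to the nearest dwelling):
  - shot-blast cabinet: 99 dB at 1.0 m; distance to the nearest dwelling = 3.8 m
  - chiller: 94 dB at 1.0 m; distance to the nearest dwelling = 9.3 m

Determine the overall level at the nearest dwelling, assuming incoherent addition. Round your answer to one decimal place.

87.6 dB

Apply inverse-square spreading to bring every level to the receiver, then sum 10^(L/10).
shot-blast cabinet: 99 − 20·log₁₀(3.8/1.0) = 99 − 11.60 = 87.40 dB.
chiller: 94 − 20·log₁₀(9.3/1.0) = 94 − 19.37 = 74.63 dB.
Σ 10^(L/10) = 5.791e+08 → L_total = 10·log₁₀(5.791e+08) = 87.63 dB.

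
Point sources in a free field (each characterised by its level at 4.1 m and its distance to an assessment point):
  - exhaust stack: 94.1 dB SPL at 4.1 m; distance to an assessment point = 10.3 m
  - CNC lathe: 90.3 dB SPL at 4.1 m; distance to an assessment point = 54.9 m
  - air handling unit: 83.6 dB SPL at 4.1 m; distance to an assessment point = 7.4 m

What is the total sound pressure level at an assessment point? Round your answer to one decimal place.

Apply inverse-square spreading to bring every level to the receiver, then sum 10^(L/10).
exhaust stack: 94.1 − 20·log₁₀(10.3/4.1) = 94.1 − 8.00 = 86.10 dB SPL.
CNC lathe: 90.3 − 20·log₁₀(54.9/4.1) = 90.3 − 22.54 = 67.76 dB SPL.
air handling unit: 83.6 − 20·log₁₀(7.4/4.1) = 83.6 − 5.13 = 78.47 dB SPL.
Σ 10^(L/10) = 4.836e+08 → L_total = 10·log₁₀(4.836e+08) = 86.84 dB SPL.

86.8 dB SPL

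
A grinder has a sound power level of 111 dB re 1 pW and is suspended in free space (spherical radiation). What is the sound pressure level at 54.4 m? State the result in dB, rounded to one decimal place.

Free-field spherical radiation: L_p = L_w − 10·log₁₀(4π·r²), r = 54.4 m.
4π·r² = 3.719e+04 m², 10·log₁₀ of that is 45.704 dB.
L_p = 111 − 45.704 = 65.30 dB.

65.3 dB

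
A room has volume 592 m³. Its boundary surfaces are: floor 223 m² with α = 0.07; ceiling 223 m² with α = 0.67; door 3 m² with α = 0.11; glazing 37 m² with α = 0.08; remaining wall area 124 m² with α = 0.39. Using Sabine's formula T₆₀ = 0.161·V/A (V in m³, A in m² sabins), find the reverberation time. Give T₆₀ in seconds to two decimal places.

0.44 s

Summing Sᵢαᵢ: 223·0.07 + 223·0.67 + 3·0.11 + 37·0.08 + 124·0.39 = 216.67 m².
T₆₀ = 0.161·V/A = 0.161·592/216.67 = 0.440 s.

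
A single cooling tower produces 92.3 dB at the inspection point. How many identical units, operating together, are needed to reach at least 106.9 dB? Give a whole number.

29

The shortfall is 106.9 − 92.3 = 14.6 dB, and N units add 10·log₁₀ N, so need 10·log₁₀ N ≥ 14.6.
N ≥ 10^(14.6/10) = 28.840, so N = 29.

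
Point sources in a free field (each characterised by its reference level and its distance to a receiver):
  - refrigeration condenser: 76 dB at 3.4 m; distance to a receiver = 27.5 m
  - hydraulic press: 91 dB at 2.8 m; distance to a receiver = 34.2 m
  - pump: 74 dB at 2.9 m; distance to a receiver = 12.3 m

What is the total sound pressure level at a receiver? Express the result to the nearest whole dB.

70 dB

First find each source's level at the receiver (point-source: −20·log₁₀(r/r_ref)), then combine on an intensity basis.
refrigeration condenser: 76 − 20·log₁₀(27.5/3.4) = 76 − 18.16 = 57.84 dB.
hydraulic press: 91 − 20·log₁₀(34.2/2.8) = 91 − 21.74 = 69.26 dB.
pump: 74 − 20·log₁₀(12.3/2.9) = 74 − 12.55 = 61.45 dB.
Σ 10^(L/10) = 1.044e+07 → L_total = 10·log₁₀(1.044e+07) = 70.19 dB.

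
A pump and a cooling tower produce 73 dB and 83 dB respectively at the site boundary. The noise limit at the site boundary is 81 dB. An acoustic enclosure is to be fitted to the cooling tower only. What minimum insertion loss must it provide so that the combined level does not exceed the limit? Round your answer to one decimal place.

Fixed contribution from the other source: Σ 10^(L/10) = 10^(73/10) = 1.995e+07 (73.00 dB).
To meet 81 dB overall, the treated cooling tower may contribute at most 10^(81/10) − 1.995e+07 = 1.059e+08, i.e. 80.25 dB.
Required insertion loss = 83 − 80.25 = 2.75 dB.

2.7 dB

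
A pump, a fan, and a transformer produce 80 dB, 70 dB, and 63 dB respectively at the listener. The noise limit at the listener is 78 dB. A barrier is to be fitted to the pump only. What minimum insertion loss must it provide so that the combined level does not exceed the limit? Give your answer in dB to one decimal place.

2.9 dB

The untreated sources together contribute 10^(70/10) + 10^(63/10) = 1.200e+07, i.e. 70.79 dB.
To meet 78 dB overall, the treated pump may contribute at most 10^(78/10) − 1.200e+07 = 5.110e+07, i.e. 77.08 dB.
Required insertion loss = 80 − 77.08 = 2.92 dB.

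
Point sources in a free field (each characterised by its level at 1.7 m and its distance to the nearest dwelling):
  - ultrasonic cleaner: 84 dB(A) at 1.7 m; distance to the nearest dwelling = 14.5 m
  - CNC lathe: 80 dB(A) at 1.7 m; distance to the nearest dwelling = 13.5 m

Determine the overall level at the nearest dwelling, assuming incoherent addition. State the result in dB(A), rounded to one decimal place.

Apply inverse-square spreading to bring every level to the receiver, then sum 10^(L/10).
ultrasonic cleaner: 84 − 20·log₁₀(14.5/1.7) = 84 − 18.62 = 65.38 dB(A).
CNC lathe: 80 − 20·log₁₀(13.5/1.7) = 80 − 18.00 = 62.00 dB(A).
Σ 10^(L/10) = 5.038e+06 → L_total = 10·log₁₀(5.038e+06) = 67.02 dB(A).

67.0 dB(A)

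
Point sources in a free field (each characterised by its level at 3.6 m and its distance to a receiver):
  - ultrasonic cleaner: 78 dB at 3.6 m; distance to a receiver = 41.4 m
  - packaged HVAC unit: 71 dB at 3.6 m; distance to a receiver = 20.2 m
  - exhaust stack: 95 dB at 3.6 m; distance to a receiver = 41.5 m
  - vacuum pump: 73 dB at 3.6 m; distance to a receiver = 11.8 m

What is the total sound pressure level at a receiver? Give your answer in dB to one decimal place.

74.2 dB

Apply inverse-square spreading to bring every level to the receiver, then sum 10^(L/10).
ultrasonic cleaner: 78 − 20·log₁₀(41.4/3.6) = 78 − 21.21 = 56.79 dB.
packaged HVAC unit: 71 − 20·log₁₀(20.2/3.6) = 71 − 14.98 = 56.02 dB.
exhaust stack: 95 − 20·log₁₀(41.5/3.6) = 95 − 21.23 = 73.77 dB.
vacuum pump: 73 − 20·log₁₀(11.8/3.6) = 73 − 10.31 = 62.69 dB.
Σ 10^(L/10) = 2.653e+07 → L_total = 10·log₁₀(2.653e+07) = 74.24 dB.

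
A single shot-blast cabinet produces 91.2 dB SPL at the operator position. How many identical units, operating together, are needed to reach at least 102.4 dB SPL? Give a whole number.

14

Need L₁ + 10·log₁₀ N ≥ 102.4, i.e. log₁₀ N ≥ 1.12.
N ≥ 10^(11.2/10) = 13.183, so N = 14.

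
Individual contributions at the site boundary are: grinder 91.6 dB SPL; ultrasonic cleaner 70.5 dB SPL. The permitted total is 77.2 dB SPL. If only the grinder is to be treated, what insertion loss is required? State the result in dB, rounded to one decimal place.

Fixed contribution from the other source: Σ 10^(L/10) = 10^(70.5/10) = 1.122e+07 (70.50 dB SPL).
To meet 77.2 dB SPL overall, the treated grinder may contribute at most 10^(77.2/10) − 1.122e+07 = 4.126e+07, i.e. 76.16 dB SPL.
So the grinder must be reduced from 91.6 to 76.16 dB SPL: IL = 15.44 dB.

15.4 dB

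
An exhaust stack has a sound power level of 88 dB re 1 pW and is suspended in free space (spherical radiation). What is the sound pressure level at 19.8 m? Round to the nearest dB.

51 dB

L_p = L_w − 10·log₁₀(4π·r²) with r = 19.8 m.
4π·r² = 4927 m², 10·log₁₀ of that is 36.925 dB.
L_p = 88 − 36.925 = 51.07 dB.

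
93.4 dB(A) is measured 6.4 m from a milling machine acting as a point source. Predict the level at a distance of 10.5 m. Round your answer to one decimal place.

Spherical spreading from a point source gives a 20·log₁₀(r₂/r₁) drop.
L₂ = 93.4 − 20·log₁₀(10.5/6.4) = 93.4 − 4.300 = 89.10 dB(A).

89.1 dB(A)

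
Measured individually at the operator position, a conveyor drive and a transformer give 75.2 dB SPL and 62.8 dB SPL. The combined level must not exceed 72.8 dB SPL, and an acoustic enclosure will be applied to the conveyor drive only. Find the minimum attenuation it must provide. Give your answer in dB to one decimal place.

Everything except the conveyor drive sums to 10^(62.8/10) = 1.905e+06 in linear terms, 62.80 dB SPL.
The limit corresponds to 10^(72.8/10) = 1.905e+07; subtracting the fixed part leaves 1.715e+07 for the conveyor drive, i.e. 72.34 dB SPL.
Required insertion loss = 75.2 − 72.34 = 2.86 dB.

2.9 dB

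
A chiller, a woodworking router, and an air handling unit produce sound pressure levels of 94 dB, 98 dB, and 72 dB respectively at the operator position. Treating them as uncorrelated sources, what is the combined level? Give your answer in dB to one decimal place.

Incoherent sources combine by intensity addition: L_total = 10·log₁₀(Σ 10^(L_i/10)).
Σ 10^(L/10) = 10^(94/10) + 10^(98/10) + 10^(72/10) = 8.837e+09.
L_total = 10·log₁₀(8.837e+09) = 99.46 dB.

99.5 dB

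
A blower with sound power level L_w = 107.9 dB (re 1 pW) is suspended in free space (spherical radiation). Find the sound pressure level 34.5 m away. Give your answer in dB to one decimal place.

L_p = L_w − 10·log₁₀(4π·r²) with r = 34.5 m.
4π·r² = 1.496e+04 m², 10·log₁₀ of that is 41.748 dB.
L_p = 107.9 − 41.748 = 66.15 dB.

66.2 dB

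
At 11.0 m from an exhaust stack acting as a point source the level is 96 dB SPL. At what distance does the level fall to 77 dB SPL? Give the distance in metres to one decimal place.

Point-source spreading drops the level by 20·log₁₀(r₂/r₁); inverting, r₂/r₁ = 10^(ΔL/20).
r₂ = 11.0·10^((96−77)/20) = 11.0·10^(19.0/20) = 98.04 m.

98.0 m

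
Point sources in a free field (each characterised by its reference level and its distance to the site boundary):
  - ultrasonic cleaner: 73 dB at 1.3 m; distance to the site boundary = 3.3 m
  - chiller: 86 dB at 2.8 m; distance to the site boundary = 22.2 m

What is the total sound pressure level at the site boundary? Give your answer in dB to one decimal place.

69.7 dB

First find each source's level at the receiver (point-source: −20·log₁₀(r/r_ref)), then combine on an intensity basis.
ultrasonic cleaner: 73 − 20·log₁₀(3.3/1.3) = 73 − 8.09 = 64.91 dB.
chiller: 86 − 20·log₁₀(22.2/2.8) = 86 − 17.98 = 68.02 dB.
Σ 10^(L/10) = 9.429e+06 → L_total = 10·log₁₀(9.429e+06) = 69.74 dB.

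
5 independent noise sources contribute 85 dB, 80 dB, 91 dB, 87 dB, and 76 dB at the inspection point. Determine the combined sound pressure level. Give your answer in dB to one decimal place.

93.5 dB

For uncorrelated sources the intensities add, so convert each level to linear form, sum, and take 10·log₁₀ of the total.
Σ 10^(L/10) = 10^(85/10) + 10^(80/10) + 10^(91/10) + 10^(87/10) + 10^(76/10) = 2.216e+09.
L_total = 10·log₁₀(2.216e+09) = 93.46 dB.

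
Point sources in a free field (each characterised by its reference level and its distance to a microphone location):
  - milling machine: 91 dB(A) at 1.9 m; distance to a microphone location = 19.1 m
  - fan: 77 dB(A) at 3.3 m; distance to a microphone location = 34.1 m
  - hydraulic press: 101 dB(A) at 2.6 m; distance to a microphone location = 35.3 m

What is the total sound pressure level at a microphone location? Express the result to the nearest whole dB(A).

79 dB(A)

Propagate each source to the receiver with L = L_ref − 20·log₁₀(r/r_ref), then add intensities.
milling machine: 91 − 20·log₁₀(19.1/1.9) = 91 − 20.05 = 70.95 dB(A).
fan: 77 − 20·log₁₀(34.1/3.3) = 77 − 20.28 = 56.72 dB(A).
hydraulic press: 101 − 20·log₁₀(35.3/2.6) = 101 − 22.66 = 78.34 dB(A).
Σ 10^(L/10) = 8.122e+07 → L_total = 10·log₁₀(8.122e+07) = 79.10 dB(A).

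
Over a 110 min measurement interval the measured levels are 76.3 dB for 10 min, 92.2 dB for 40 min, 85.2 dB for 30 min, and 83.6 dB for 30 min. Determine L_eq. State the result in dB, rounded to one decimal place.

88.8 dB

L_eq = 10·log₁₀[(1/T)·Σ tᵢ·10^(Lᵢ/10)] with T = 110 min.
Σ tᵢ·10^(Lᵢ/10) = 10·10^(76.3/10) + 40·10^(92.2/10) + 30·10^(85.2/10) + 30·10^(83.6/10) = 8.362e+10.
L_eq = 10·log₁₀(8.362e+10/110) = 88.81 dB.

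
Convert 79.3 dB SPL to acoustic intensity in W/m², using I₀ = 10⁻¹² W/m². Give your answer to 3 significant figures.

8.51e-05 W/m²

L = 10·log₁₀(I/I₀) ⇒ I = I₀·10^(L/10) = 10⁻¹² × 10^7.93.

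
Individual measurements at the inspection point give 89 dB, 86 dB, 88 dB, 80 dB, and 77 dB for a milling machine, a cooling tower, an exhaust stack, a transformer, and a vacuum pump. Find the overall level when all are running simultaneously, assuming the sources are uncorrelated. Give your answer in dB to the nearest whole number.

93 dB

For uncorrelated sources the intensities add, so convert each level to linear form, sum, and take 10·log₁₀ of the total.
Σ 10^(L/10) = 10^(89/10) + 10^(86/10) + 10^(88/10) + 10^(80/10) + 10^(77/10) = 1.974e+09.
L_total = 10·log₁₀(1.974e+09) = 92.95 dB.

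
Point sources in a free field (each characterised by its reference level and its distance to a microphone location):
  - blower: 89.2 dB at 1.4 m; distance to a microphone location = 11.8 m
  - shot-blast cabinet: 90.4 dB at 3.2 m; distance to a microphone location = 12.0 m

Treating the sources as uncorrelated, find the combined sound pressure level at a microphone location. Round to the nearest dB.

80 dB

Propagate each source to the receiver with L = L_ref − 20·log₁₀(r/r_ref), then add intensities.
blower: 89.2 − 20·log₁₀(11.8/1.4) = 89.2 − 18.52 = 70.68 dB.
shot-blast cabinet: 90.4 − 20·log₁₀(12.0/3.2) = 90.4 − 11.48 = 78.92 dB.
Σ 10^(L/10) = 8.968e+07 → L_total = 10·log₁₀(8.968e+07) = 79.53 dB.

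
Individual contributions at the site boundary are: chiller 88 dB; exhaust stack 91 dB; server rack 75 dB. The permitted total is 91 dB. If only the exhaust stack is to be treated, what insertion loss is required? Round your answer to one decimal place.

Everything except the exhaust stack sums to 10^(88/10) + 10^(75/10) = 6.626e+08 in linear terms, 88.21 dB.
The limit corresponds to 10^(91/10) = 1.259e+09; subtracting the fixed part leaves 5.963e+08 for the exhaust stack, i.e. 87.75 dB.
So the exhaust stack must be reduced from 91 to 87.75 dB: IL = 3.25 dB.

3.2 dB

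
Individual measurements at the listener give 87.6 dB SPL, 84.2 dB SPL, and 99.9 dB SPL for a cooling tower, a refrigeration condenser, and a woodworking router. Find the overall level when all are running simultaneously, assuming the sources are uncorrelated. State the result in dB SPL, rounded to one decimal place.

Incoherent sources combine by intensity addition: L_total = 10·log₁₀(Σ 10^(L_i/10)).
Σ 10^(L/10) = 10^(87.6/10) + 10^(84.2/10) + 10^(99.9/10) = 1.061e+10.
L_total = 10·log₁₀(1.061e+10) = 100.26 dB SPL.

100.3 dB SPL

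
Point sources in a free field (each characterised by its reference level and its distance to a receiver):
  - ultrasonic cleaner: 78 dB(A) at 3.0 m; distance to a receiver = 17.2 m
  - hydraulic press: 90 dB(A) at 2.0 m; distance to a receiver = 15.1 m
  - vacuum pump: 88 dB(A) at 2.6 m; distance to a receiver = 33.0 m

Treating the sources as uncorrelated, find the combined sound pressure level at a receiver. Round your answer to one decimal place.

Apply inverse-square spreading to bring every level to the receiver, then sum 10^(L/10).
ultrasonic cleaner: 78 − 20·log₁₀(17.2/3.0) = 78 − 15.17 = 62.83 dB(A).
hydraulic press: 90 − 20·log₁₀(15.1/2.0) = 90 − 17.56 = 72.44 dB(A).
vacuum pump: 88 − 20·log₁₀(33.0/2.6) = 88 − 22.07 = 65.93 dB(A).
Σ 10^(L/10) = 2.338e+07 → L_total = 10·log₁₀(2.338e+07) = 73.69 dB(A).

73.7 dB(A)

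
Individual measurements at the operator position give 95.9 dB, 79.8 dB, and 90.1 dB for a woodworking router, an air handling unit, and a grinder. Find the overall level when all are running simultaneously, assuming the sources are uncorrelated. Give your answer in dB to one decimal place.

Incoherent sources combine by intensity addition: L_total = 10·log₁₀(Σ 10^(L_i/10)).
Σ 10^(L/10) = 10^(95.9/10) + 10^(79.8/10) + 10^(90.1/10) = 5.009e+09.
L_total = 10·log₁₀(5.009e+09) = 97.00 dB.

97.0 dB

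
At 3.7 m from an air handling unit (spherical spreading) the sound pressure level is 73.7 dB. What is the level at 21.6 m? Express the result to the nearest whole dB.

For a point source, L₂ = L₁ − 20·log₁₀(r₂/r₁).
L₂ = 73.7 − 20·log₁₀(21.6/3.7) = 73.7 − 15.325 = 58.37 dB.

58 dB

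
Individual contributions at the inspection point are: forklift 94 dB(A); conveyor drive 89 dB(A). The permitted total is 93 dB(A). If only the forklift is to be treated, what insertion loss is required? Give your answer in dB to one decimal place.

Fixed contribution from the other source: Σ 10^(L/10) = 10^(89/10) = 7.943e+08 (89.00 dB(A)).
The limit corresponds to 10^(93/10) = 1.995e+09; subtracting the fixed part leaves 1.201e+09 for the forklift, i.e. 90.80 dB(A).
Required insertion loss = 94 − 90.80 = 3.20 dB.

3.2 dB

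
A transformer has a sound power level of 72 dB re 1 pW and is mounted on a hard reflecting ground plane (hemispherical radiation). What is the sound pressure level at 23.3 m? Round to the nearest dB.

37 dB

The power spreads over a hemisphere of area 2π·r², so L_p = L_w − 10·log₁₀(2π·r²).
2π·r² = 3411 m², 10·log₁₀ of that is 35.329 dB.
L_p = 72 − 35.329 = 36.67 dB.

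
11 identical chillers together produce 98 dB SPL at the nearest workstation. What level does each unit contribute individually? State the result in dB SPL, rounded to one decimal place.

For N identical incoherent sources L_total = L₁ + 10·log₁₀ N, so L₁ = 98 − 10·log₁₀(11) = 98 − 10.414.

87.6 dB SPL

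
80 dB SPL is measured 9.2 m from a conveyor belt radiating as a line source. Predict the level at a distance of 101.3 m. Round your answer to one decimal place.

69.6 dB SPL

For a line source, L₂ = L₁ − 10·log₁₀(r₂/r₁).
L₂ = 80 − 10·log₁₀(101.3/9.2) = 80 − 10.418 = 69.58 dB SPL.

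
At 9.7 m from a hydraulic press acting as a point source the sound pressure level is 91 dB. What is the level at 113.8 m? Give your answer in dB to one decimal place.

69.6 dB

For a point source, L₂ = L₁ − 20·log₁₀(r₂/r₁).
L₂ = 91 − 20·log₁₀(113.8/9.7) = 91 − 21.387 = 69.61 dB.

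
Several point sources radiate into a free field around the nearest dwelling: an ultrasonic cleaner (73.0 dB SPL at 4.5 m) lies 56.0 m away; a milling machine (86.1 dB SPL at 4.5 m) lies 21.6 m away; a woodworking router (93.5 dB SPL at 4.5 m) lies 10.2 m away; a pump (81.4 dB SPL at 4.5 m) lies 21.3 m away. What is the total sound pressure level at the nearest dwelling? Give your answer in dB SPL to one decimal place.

Propagate each source to the receiver with L = L_ref − 20·log₁₀(r/r_ref), then add intensities.
ultrasonic cleaner: 73.0 − 20·log₁₀(56.0/4.5) = 73.0 − 21.90 = 51.10 dB SPL.
milling machine: 86.1 − 20·log₁₀(21.6/4.5) = 86.1 − 13.62 = 72.48 dB SPL.
woodworking router: 93.5 − 20·log₁₀(10.2/4.5) = 93.5 − 7.11 = 86.39 dB SPL.
pump: 81.4 − 20·log₁₀(21.3/4.5) = 81.4 − 13.50 = 67.90 dB SPL.
Σ 10^(L/10) = 4.597e+08 → L_total = 10·log₁₀(4.597e+08) = 86.62 dB SPL.

86.6 dB SPL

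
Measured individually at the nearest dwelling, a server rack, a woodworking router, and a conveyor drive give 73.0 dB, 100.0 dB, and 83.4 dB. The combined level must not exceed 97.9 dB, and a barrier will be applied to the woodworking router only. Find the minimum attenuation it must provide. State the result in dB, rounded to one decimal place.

The untreated sources together contribute 10^(73.0/10) + 10^(83.4/10) = 2.387e+08, i.e. 83.78 dB.
The limit corresponds to 10^(97.9/10) = 6.166e+09; subtracting the fixed part leaves 5.927e+09 for the woodworking router, i.e. 97.73 dB.
So the woodworking router must be reduced from 100.0 to 97.73 dB: IL = 2.27 dB.

2.3 dB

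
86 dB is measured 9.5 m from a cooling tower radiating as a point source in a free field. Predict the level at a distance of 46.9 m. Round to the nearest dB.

Spherical spreading from a point source gives a 20·log₁₀(r₂/r₁) drop.
L₂ = 86 − 20·log₁₀(46.9/9.5) = 86 − 13.869 = 72.13 dB.

72 dB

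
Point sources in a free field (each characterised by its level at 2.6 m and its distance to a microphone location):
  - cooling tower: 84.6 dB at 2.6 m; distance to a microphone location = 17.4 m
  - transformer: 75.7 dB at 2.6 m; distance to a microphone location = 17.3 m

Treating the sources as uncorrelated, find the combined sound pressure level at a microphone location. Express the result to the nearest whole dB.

69 dB

Apply inverse-square spreading to bring every level to the receiver, then sum 10^(L/10).
cooling tower: 84.6 − 20·log₁₀(17.4/2.6) = 84.6 − 16.51 = 68.09 dB.
transformer: 75.7 − 20·log₁₀(17.3/2.6) = 75.7 − 16.46 = 59.24 dB.
Σ 10^(L/10) = 7.279e+06 → L_total = 10·log₁₀(7.279e+06) = 68.62 dB.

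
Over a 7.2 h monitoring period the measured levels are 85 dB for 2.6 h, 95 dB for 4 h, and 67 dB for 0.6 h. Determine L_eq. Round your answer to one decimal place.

92.7 dB

The energy average is taken in the linear domain: L_eq = 10·log₁₀[(Σ tᵢ·10^(Lᵢ/10))/T], T = 7.2 h.
Σ tᵢ·10^(Lᵢ/10) = 2.6·10^(85/10) + 4·10^(95/10) + 0.6·10^(67/10) = 1.347e+10.
L_eq = 10·log₁₀(1.347e+10/7.2) = 92.72 dB.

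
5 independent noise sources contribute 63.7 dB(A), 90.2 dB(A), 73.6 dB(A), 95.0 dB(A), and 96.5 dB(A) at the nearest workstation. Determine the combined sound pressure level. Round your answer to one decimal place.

99.4 dB(A)

Incoherent sources combine by intensity addition: L_total = 10·log₁₀(Σ 10^(L_i/10)).
Σ 10^(L/10) = 10^(63.7/10) + 10^(90.2/10) + 10^(73.6/10) + 10^(95.0/10) + 10^(96.5/10) = 8.701e+09.
L_total = 10·log₁₀(8.701e+09) = 99.40 dB(A).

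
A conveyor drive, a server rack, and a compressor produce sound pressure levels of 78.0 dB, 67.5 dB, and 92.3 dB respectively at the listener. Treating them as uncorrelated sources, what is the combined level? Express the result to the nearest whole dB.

92 dB

For uncorrelated sources the intensities add, so convert each level to linear form, sum, and take 10·log₁₀ of the total.
Σ 10^(L/10) = 10^(78.0/10) + 10^(67.5/10) + 10^(92.3/10) = 1.767e+09.
L_total = 10·log₁₀(1.767e+09) = 92.47 dB.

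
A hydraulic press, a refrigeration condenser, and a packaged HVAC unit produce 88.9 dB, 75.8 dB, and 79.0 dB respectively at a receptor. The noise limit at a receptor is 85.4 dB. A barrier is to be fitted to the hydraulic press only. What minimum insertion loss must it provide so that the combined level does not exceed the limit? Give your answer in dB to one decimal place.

5.3 dB

The untreated sources together contribute 10^(75.8/10) + 10^(79.0/10) = 1.175e+08, i.e. 80.70 dB.
To meet 85.4 dB overall, the treated hydraulic press may contribute at most 10^(85.4/10) − 1.175e+08 = 2.293e+08, i.e. 83.60 dB.
So the hydraulic press must be reduced from 88.9 to 83.60 dB: IL = 5.30 dB.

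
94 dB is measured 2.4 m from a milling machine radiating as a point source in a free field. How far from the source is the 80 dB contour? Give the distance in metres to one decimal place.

Point-source spreading drops the level by 20·log₁₀(r₂/r₁); inverting, r₂/r₁ = 10^(ΔL/20).
r₂ = 2.4·10^((94−80)/20) = 2.4·10^(14.0/20) = 12.03 m.

12.0 m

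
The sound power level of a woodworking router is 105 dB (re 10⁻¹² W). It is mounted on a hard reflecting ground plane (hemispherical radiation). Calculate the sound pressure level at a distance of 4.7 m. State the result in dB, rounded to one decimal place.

83.6 dB

The power spreads over a hemisphere of area 2π·r², so L_p = L_w − 10·log₁₀(2π·r²).
2π·r² = 138.8 m², 10·log₁₀ of that is 21.424 dB.
L_p = 105 − 21.424 = 83.58 dB.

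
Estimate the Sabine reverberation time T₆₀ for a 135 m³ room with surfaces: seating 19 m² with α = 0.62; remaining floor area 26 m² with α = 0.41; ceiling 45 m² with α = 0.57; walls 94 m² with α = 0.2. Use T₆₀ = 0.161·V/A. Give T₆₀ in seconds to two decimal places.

0.32 s

A = Σ Sᵢαᵢ = 19·0.62 + 26·0.41 + 45·0.57 + 94·0.2 = 66.89 m².
T₆₀ = 0.161·V/A = 0.161·135/66.89 = 0.325 s.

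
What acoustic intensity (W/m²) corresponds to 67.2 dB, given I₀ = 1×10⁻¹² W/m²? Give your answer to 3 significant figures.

5.25e-06 W/m²

I/I₀ = 10^(67.2/10) = 5.248e+06, so I = 5.248e+06 × 10⁻¹² W/m².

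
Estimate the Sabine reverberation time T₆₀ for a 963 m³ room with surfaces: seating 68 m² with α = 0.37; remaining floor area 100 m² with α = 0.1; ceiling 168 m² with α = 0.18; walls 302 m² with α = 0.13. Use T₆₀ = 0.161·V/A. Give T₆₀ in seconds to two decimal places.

A = Σ Sᵢαᵢ = 68·0.37 + 100·0.1 + 168·0.18 + 302·0.13 = 104.66 m².
T₆₀ = 0.161·V/A = 0.161·963/104.66 = 1.481 s.

1.48 s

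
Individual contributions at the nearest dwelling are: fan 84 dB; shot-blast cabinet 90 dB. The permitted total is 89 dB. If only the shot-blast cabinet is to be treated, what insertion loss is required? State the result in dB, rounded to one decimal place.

Fixed contribution from the other source: Σ 10^(L/10) = 10^(84/10) = 2.512e+08 (84.00 dB).
The limit corresponds to 10^(89/10) = 7.943e+08; subtracting the fixed part leaves 5.431e+08 for the shot-blast cabinet, i.e. 87.35 dB.
So the shot-blast cabinet must be reduced from 90 to 87.35 dB: IL = 2.65 dB.

2.7 dB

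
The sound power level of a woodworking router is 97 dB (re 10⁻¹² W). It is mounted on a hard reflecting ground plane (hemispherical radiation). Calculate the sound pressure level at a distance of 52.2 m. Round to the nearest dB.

55 dB

L_p = L_w − 10·log₁₀(2π·r²) with r = 52.2 m.
2π·r² = 1.712e+04 m², 10·log₁₀ of that is 42.335 dB.
L_p = 97 − 42.335 = 54.66 dB.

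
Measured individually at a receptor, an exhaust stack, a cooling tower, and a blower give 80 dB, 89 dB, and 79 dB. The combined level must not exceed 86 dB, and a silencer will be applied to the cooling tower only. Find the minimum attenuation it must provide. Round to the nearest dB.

6 dB

Everything except the cooling tower sums to 10^(80/10) + 10^(79/10) = 1.794e+08 in linear terms, 82.54 dB.
To meet 86 dB overall, the treated cooling tower may contribute at most 10^(86/10) − 1.794e+08 = 2.187e+08, i.e. 83.40 dB.
Required insertion loss = 89 − 83.40 = 5.60 dB.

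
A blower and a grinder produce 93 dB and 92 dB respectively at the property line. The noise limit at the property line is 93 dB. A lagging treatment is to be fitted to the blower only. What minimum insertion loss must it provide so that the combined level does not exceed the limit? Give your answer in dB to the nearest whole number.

7 dB

Everything except the blower sums to 10^(92/10) = 1.585e+09 in linear terms, 92.00 dB.
To meet 93 dB overall, the treated blower may contribute at most 10^(93/10) − 1.585e+09 = 4.104e+08, i.e. 86.13 dB.
Required insertion loss = 93 − 86.13 = 6.87 dB.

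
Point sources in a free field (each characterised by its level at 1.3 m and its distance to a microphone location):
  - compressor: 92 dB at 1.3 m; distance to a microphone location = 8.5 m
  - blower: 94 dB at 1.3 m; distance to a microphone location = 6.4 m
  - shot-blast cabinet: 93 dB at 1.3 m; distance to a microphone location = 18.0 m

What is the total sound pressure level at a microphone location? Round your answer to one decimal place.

First find each source's level at the receiver (point-source: −20·log₁₀(r/r_ref)), then combine on an intensity basis.
compressor: 92 − 20·log₁₀(8.5/1.3) = 92 − 16.31 = 75.69 dB.
blower: 94 − 20·log₁₀(6.4/1.3) = 94 − 13.84 = 80.16 dB.
shot-blast cabinet: 93 − 20·log₁₀(18.0/1.3) = 93 − 22.83 = 70.17 dB.
Σ 10^(L/10) = 1.511e+08 → L_total = 10·log₁₀(1.511e+08) = 81.79 dB.

81.8 dB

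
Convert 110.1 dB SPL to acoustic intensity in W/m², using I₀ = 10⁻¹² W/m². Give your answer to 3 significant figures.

0.102 W/m²

L = 10·log₁₀(I/I₀) ⇒ I = I₀·10^(L/10) = 10⁻¹² × 10^11.01.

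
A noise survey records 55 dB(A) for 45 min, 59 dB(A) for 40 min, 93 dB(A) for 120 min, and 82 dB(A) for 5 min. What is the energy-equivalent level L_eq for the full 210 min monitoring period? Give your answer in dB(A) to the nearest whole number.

91 dB(A)

L_eq = 10·log₁₀[(1/T)·Σ tᵢ·10^(Lᵢ/10)] with T = 210 min.
Σ tᵢ·10^(Lᵢ/10) = 45·10^(55/10) + 40·10^(59/10) + 120·10^(93/10) + 5·10^(82/10) = 2.403e+11.
L_eq = 10·log₁₀(2.403e+11/210) = 90.58 dB(A).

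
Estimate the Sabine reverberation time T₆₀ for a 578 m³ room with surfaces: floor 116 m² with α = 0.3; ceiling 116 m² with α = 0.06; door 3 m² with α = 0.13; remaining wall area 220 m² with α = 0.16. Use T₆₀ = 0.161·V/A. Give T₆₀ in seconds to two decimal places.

1.20 s

Summing Sᵢαᵢ: 116·0.3 + 116·0.06 + 3·0.13 + 220·0.16 = 77.35 m².
T₆₀ = 0.161·V/A = 0.161·578/77.35 = 1.203 s.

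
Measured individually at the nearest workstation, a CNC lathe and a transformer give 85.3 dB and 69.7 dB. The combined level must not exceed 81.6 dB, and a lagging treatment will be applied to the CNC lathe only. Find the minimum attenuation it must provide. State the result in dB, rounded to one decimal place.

The untreated sources together contribute 10^(69.7/10) = 9.333e+06, i.e. 69.70 dB.
The limit corresponds to 10^(81.6/10) = 1.445e+08; subtracting the fixed part leaves 1.352e+08 for the CNC lathe, i.e. 81.31 dB.
Required insertion loss = 85.3 − 81.31 = 3.99 dB.

4.0 dB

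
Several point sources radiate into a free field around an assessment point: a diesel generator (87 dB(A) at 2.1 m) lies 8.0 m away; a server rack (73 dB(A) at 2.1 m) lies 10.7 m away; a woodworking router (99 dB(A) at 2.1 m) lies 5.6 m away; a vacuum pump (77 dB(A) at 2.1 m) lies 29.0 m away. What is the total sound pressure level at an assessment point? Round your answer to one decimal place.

First find each source's level at the receiver (point-source: −20·log₁₀(r/r_ref)), then combine on an intensity basis.
diesel generator: 87 − 20·log₁₀(8.0/2.1) = 87 − 11.62 = 75.38 dB(A).
server rack: 73 − 20·log₁₀(10.7/2.1) = 73 − 14.14 = 58.86 dB(A).
woodworking router: 99 − 20·log₁₀(5.6/2.1) = 99 − 8.52 = 90.48 dB(A).
vacuum pump: 77 − 20·log₁₀(29.0/2.1) = 77 − 22.80 = 54.20 dB(A).
Σ 10^(L/10) = 1.153e+09 → L_total = 10·log₁₀(1.153e+09) = 90.62 dB(A).

90.6 dB(A)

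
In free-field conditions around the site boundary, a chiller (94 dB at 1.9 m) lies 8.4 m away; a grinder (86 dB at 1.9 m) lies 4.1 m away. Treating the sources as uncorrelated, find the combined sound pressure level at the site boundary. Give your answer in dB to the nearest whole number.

Apply inverse-square spreading to bring every level to the receiver, then sum 10^(L/10).
chiller: 94 − 20·log₁₀(8.4/1.9) = 94 − 12.91 = 81.09 dB.
grinder: 86 − 20·log₁₀(4.1/1.9) = 86 − 6.68 = 79.32 dB.
Σ 10^(L/10) = 2.140e+08 → L_total = 10·log₁₀(2.140e+08) = 83.30 dB.

83 dB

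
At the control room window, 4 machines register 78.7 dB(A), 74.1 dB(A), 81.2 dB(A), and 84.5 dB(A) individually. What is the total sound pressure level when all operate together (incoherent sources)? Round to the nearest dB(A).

87 dB(A)

For uncorrelated sources the intensities add, so convert each level to linear form, sum, and take 10·log₁₀ of the total.
Σ 10^(L/10) = 10^(78.7/10) + 10^(74.1/10) + 10^(81.2/10) + 10^(84.5/10) = 5.135e+08.
L_total = 10·log₁₀(5.135e+08) = 87.11 dB(A).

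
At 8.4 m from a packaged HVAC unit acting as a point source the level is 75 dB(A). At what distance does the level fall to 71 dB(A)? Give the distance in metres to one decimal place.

For a point source L₁ − L₂ = 20·log₁₀(r₂/r₁), so r₂ = r₁·10^((L₁−L₂)/20).
r₂ = 8.4·10^((75−71)/20) = 8.4·10^(4.0/20) = 13.31 m.

13.3 m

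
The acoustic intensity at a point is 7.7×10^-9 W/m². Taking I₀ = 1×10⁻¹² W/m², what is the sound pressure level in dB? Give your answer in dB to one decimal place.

Dividing by I₀ shifts the exponent by 12: I/I₀ = 7.7×10^3.
L = 10·(0.8865 + 3) = 38.86 dB.

38.9 dB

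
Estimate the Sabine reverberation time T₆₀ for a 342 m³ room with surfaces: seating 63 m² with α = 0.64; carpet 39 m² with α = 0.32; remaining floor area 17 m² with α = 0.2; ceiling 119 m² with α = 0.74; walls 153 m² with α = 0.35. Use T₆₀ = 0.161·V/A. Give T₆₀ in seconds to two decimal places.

A = Σ Sᵢαᵢ = 63·0.64 + 39·0.32 + 17·0.2 + 119·0.74 + 153·0.35 = 197.81 m².
T₆₀ = 0.161 × 342 / 197.81 = 0.278 s.

0.28 s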